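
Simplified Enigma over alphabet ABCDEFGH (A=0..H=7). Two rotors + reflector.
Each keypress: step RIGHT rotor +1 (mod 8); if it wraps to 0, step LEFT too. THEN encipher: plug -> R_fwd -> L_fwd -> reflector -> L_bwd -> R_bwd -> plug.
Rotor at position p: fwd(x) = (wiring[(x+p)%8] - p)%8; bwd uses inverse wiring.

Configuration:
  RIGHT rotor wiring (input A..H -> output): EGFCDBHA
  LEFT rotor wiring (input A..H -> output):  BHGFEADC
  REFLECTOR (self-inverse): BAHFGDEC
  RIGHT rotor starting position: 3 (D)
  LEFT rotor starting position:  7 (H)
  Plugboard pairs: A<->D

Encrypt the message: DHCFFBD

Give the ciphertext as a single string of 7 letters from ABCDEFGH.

Answer: ABBCGAF

Derivation:
Char 1 ('D'): step: R->4, L=7; D->plug->A->R->H->L->E->refl->G->L'->E->R'->D->plug->A
Char 2 ('H'): step: R->5, L=7; H->plug->H->R->G->L->B->refl->A->L'->C->R'->B->plug->B
Char 3 ('C'): step: R->6, L=7; C->plug->C->R->G->L->B->refl->A->L'->C->R'->B->plug->B
Char 4 ('F'): step: R->7, L=7; F->plug->F->R->E->L->G->refl->E->L'->H->R'->C->plug->C
Char 5 ('F'): step: R->0, L->0 (L advanced); F->plug->F->R->B->L->H->refl->C->L'->H->R'->G->plug->G
Char 6 ('B'): step: R->1, L=0; B->plug->B->R->E->L->E->refl->G->L'->C->R'->D->plug->A
Char 7 ('D'): step: R->2, L=0; D->plug->A->R->D->L->F->refl->D->L'->G->R'->F->plug->F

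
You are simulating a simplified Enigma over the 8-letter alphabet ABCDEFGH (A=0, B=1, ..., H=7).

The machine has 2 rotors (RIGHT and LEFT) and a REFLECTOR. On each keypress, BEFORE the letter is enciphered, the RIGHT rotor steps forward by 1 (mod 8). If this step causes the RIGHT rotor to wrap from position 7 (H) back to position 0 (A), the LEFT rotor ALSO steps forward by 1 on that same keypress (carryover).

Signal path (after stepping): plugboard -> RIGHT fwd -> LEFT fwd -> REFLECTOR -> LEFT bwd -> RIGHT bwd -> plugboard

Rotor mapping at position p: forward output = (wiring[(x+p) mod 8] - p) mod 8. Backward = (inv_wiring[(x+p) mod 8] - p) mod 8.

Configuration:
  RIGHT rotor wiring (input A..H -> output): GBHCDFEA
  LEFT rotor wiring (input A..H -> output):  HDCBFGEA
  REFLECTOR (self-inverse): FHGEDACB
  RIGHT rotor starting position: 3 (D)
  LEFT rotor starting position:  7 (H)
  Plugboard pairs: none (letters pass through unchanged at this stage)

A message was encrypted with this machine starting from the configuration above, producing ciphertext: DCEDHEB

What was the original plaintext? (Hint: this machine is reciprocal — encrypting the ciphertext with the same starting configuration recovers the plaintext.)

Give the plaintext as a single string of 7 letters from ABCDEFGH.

Char 1 ('D'): step: R->4, L=7; D->plug->D->R->E->L->C->refl->G->L'->F->R'->F->plug->F
Char 2 ('C'): step: R->5, L=7; C->plug->C->R->D->L->D->refl->E->L'->C->R'->F->plug->F
Char 3 ('E'): step: R->6, L=7; E->plug->E->R->B->L->A->refl->F->L'->H->R'->H->plug->H
Char 4 ('D'): step: R->7, L=7; D->plug->D->R->A->L->B->refl->H->L'->G->R'->G->plug->G
Char 5 ('H'): step: R->0, L->0 (L advanced); H->plug->H->R->A->L->H->refl->B->L'->D->R'->E->plug->E
Char 6 ('E'): step: R->1, L=0; E->plug->E->R->E->L->F->refl->A->L'->H->R'->G->plug->G
Char 7 ('B'): step: R->2, L=0; B->plug->B->R->A->L->H->refl->B->L'->D->R'->D->plug->D

Answer: FFHGEGD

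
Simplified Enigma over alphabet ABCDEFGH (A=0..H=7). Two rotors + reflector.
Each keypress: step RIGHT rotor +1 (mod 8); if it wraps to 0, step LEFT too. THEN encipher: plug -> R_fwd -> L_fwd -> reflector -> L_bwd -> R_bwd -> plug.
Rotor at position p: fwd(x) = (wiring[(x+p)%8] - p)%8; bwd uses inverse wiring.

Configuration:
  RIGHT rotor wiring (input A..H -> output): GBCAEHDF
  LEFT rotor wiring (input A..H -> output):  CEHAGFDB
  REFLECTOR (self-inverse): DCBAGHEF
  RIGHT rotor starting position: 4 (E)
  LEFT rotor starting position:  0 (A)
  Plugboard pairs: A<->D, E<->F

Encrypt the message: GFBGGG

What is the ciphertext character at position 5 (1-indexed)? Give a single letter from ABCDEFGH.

Char 1 ('G'): step: R->5, L=0; G->plug->G->R->D->L->A->refl->D->L'->G->R'->B->plug->B
Char 2 ('F'): step: R->6, L=0; F->plug->E->R->E->L->G->refl->E->L'->B->R'->H->plug->H
Char 3 ('B'): step: R->7, L=0; B->plug->B->R->H->L->B->refl->C->L'->A->R'->G->plug->G
Char 4 ('G'): step: R->0, L->1 (L advanced); G->plug->G->R->D->L->F->refl->H->L'->C->R'->C->plug->C
Char 5 ('G'): step: R->1, L=1; G->plug->G->R->E->L->E->refl->G->L'->B->R'->B->plug->B

B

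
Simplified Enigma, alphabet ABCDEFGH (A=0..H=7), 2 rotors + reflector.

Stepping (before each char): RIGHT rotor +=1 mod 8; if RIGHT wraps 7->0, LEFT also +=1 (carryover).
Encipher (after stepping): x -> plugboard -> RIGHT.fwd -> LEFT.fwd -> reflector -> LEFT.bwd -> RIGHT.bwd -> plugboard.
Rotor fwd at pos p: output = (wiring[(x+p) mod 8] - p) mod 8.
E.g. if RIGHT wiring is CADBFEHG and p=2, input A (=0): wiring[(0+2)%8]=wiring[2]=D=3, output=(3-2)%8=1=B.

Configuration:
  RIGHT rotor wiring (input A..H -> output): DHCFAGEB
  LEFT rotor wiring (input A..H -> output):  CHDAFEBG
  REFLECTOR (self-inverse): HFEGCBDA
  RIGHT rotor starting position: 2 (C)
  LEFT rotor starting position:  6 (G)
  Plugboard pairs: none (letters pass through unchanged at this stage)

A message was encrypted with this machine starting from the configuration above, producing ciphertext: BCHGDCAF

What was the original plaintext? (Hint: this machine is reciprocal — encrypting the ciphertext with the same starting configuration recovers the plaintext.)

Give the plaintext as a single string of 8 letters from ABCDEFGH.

Char 1 ('B'): step: R->3, L=6; B->plug->B->R->F->L->C->refl->E->L'->C->R'->A->plug->A
Char 2 ('C'): step: R->4, L=6; C->plug->C->R->A->L->D->refl->G->L'->H->R'->E->plug->E
Char 3 ('H'): step: R->5, L=6; H->plug->H->R->D->L->B->refl->F->L'->E->R'->C->plug->C
Char 4 ('G'): step: R->6, L=6; G->plug->G->R->C->L->E->refl->C->L'->F->R'->C->plug->C
Char 5 ('D'): step: R->7, L=6; D->plug->D->R->D->L->B->refl->F->L'->E->R'->B->plug->B
Char 6 ('C'): step: R->0, L->7 (L advanced); C->plug->C->R->C->L->A->refl->H->L'->A->R'->E->plug->E
Char 7 ('A'): step: R->1, L=7; A->plug->A->R->G->L->F->refl->B->L'->E->R'->C->plug->C
Char 8 ('F'): step: R->2, L=7; F->plug->F->R->H->L->C->refl->E->L'->D->R'->B->plug->B

Answer: AECCBECB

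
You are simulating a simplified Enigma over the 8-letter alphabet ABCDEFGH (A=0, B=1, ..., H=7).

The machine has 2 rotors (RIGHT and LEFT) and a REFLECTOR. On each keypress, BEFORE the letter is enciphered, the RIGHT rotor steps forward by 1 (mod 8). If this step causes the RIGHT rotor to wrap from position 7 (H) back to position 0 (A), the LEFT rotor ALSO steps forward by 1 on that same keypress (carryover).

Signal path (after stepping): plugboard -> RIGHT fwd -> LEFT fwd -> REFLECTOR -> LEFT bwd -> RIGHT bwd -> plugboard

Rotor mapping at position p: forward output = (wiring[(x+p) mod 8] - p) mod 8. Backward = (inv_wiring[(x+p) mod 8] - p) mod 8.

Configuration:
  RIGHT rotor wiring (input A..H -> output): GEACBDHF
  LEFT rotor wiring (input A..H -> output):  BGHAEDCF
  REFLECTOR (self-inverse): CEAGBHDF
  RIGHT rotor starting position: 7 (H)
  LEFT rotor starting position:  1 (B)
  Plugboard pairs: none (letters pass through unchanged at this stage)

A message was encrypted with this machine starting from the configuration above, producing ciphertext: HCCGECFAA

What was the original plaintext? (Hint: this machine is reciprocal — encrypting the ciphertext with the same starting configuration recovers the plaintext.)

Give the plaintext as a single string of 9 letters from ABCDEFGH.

Answer: EHFHGAEHH

Derivation:
Char 1 ('H'): step: R->0, L->2 (L advanced); H->plug->H->R->F->L->D->refl->G->L'->B->R'->E->plug->E
Char 2 ('C'): step: R->1, L=2; C->plug->C->R->B->L->G->refl->D->L'->F->R'->H->plug->H
Char 3 ('C'): step: R->2, L=2; C->plug->C->R->H->L->E->refl->B->L'->D->R'->F->plug->F
Char 4 ('G'): step: R->3, L=2; G->plug->G->R->B->L->G->refl->D->L'->F->R'->H->plug->H
Char 5 ('E'): step: R->4, L=2; E->plug->E->R->C->L->C->refl->A->L'->E->R'->G->plug->G
Char 6 ('C'): step: R->5, L=2; C->plug->C->R->A->L->F->refl->H->L'->G->R'->A->plug->A
Char 7 ('F'): step: R->6, L=2; F->plug->F->R->E->L->A->refl->C->L'->C->R'->E->plug->E
Char 8 ('A'): step: R->7, L=2; A->plug->A->R->G->L->H->refl->F->L'->A->R'->H->plug->H
Char 9 ('A'): step: R->0, L->3 (L advanced); A->plug->A->R->G->L->D->refl->G->L'->F->R'->H->plug->H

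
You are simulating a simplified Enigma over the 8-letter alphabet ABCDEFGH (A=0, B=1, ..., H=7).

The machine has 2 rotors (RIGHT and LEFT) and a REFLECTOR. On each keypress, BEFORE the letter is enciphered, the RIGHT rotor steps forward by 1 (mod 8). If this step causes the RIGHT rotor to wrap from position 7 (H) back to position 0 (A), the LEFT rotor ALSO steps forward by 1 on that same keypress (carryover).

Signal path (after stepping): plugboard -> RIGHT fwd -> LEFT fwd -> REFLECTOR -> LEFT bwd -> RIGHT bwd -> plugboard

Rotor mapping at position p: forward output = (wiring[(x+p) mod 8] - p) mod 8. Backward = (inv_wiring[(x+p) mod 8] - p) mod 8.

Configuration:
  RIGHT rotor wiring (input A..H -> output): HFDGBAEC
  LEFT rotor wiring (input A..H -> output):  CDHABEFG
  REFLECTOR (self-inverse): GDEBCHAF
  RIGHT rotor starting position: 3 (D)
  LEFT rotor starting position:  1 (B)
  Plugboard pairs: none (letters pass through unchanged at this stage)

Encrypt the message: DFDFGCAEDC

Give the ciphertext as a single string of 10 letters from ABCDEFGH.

Answer: HDBCAFDFFA

Derivation:
Char 1 ('D'): step: R->4, L=1; D->plug->D->R->G->L->F->refl->H->L'->C->R'->H->plug->H
Char 2 ('F'): step: R->5, L=1; F->plug->F->R->G->L->F->refl->H->L'->C->R'->D->plug->D
Char 3 ('D'): step: R->6, L=1; D->plug->D->R->H->L->B->refl->D->L'->E->R'->B->plug->B
Char 4 ('F'): step: R->7, L=1; F->plug->F->R->C->L->H->refl->F->L'->G->R'->C->plug->C
Char 5 ('G'): step: R->0, L->2 (L advanced); G->plug->G->R->E->L->D->refl->B->L'->H->R'->A->plug->A
Char 6 ('C'): step: R->1, L=2; C->plug->C->R->F->L->E->refl->C->L'->D->R'->F->plug->F
Char 7 ('A'): step: R->2, L=2; A->plug->A->R->B->L->G->refl->A->L'->G->R'->D->plug->D
Char 8 ('E'): step: R->3, L=2; E->plug->E->R->H->L->B->refl->D->L'->E->R'->F->plug->F
Char 9 ('D'): step: R->4, L=2; D->plug->D->R->G->L->A->refl->G->L'->B->R'->F->plug->F
Char 10 ('C'): step: R->5, L=2; C->plug->C->R->F->L->E->refl->C->L'->D->R'->A->plug->A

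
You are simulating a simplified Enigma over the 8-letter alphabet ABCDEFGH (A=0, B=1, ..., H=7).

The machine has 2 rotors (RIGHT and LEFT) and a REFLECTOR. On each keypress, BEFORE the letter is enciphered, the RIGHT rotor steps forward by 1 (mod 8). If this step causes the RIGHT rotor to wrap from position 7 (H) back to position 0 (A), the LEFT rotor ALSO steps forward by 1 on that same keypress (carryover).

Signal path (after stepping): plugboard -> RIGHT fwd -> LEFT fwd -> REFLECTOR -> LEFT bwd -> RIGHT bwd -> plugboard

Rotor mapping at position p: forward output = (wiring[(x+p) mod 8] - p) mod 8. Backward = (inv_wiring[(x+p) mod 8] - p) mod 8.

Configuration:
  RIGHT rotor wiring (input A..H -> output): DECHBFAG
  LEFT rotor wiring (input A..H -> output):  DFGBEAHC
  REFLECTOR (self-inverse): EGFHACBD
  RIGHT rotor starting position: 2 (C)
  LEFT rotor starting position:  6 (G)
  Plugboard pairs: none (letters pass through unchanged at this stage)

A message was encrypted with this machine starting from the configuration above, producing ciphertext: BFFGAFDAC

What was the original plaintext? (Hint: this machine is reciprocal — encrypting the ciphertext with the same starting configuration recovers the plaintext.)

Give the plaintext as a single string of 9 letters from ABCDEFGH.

Answer: FGBCFBADB

Derivation:
Char 1 ('B'): step: R->3, L=6; B->plug->B->R->G->L->G->refl->B->L'->A->R'->F->plug->F
Char 2 ('F'): step: R->4, L=6; F->plug->F->R->A->L->B->refl->G->L'->G->R'->G->plug->G
Char 3 ('F'): step: R->5, L=6; F->plug->F->R->F->L->D->refl->H->L'->D->R'->B->plug->B
Char 4 ('G'): step: R->6, L=6; G->plug->G->R->D->L->H->refl->D->L'->F->R'->C->plug->C
Char 5 ('A'): step: R->7, L=6; A->plug->A->R->H->L->C->refl->F->L'->C->R'->F->plug->F
Char 6 ('F'): step: R->0, L->7 (L advanced); F->plug->F->R->F->L->F->refl->C->L'->E->R'->B->plug->B
Char 7 ('D'): step: R->1, L=7; D->plug->D->R->A->L->D->refl->H->L'->D->R'->A->plug->A
Char 8 ('A'): step: R->2, L=7; A->plug->A->R->A->L->D->refl->H->L'->D->R'->D->plug->D
Char 9 ('C'): step: R->3, L=7; C->plug->C->R->C->L->G->refl->B->L'->G->R'->B->plug->B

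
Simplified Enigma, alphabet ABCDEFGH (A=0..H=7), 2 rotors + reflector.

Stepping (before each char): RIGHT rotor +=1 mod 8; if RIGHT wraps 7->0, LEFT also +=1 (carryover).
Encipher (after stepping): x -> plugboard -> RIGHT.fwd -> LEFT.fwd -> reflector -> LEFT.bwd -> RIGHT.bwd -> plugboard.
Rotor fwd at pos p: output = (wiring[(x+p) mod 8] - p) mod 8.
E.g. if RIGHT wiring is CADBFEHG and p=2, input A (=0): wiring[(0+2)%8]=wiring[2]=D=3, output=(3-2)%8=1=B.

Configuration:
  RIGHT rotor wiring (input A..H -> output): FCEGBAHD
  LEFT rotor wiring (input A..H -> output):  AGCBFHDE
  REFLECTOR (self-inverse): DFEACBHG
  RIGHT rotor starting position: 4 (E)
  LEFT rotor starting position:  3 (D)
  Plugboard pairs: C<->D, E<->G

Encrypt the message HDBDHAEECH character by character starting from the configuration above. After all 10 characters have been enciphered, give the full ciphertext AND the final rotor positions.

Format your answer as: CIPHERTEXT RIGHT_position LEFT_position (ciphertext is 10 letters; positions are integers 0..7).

Answer: GFDADCGCFG 6 4

Derivation:
Char 1 ('H'): step: R->5, L=3; H->plug->H->R->E->L->B->refl->F->L'->F->R'->E->plug->G
Char 2 ('D'): step: R->6, L=3; D->plug->C->R->H->L->H->refl->G->L'->A->R'->F->plug->F
Char 3 ('B'): step: R->7, L=3; B->plug->B->R->G->L->D->refl->A->L'->D->R'->C->plug->D
Char 4 ('D'): step: R->0, L->4 (L advanced); D->plug->C->R->E->L->E->refl->C->L'->F->R'->A->plug->A
Char 5 ('H'): step: R->1, L=4; H->plug->H->R->E->L->E->refl->C->L'->F->R'->C->plug->D
Char 6 ('A'): step: R->2, L=4; A->plug->A->R->C->L->H->refl->G->L'->G->R'->D->plug->C
Char 7 ('E'): step: R->3, L=4; E->plug->G->R->H->L->F->refl->B->L'->A->R'->E->plug->G
Char 8 ('E'): step: R->4, L=4; E->plug->G->R->A->L->B->refl->F->L'->H->R'->D->plug->C
Char 9 ('C'): step: R->5, L=4; C->plug->D->R->A->L->B->refl->F->L'->H->R'->F->plug->F
Char 10 ('H'): step: R->6, L=4; H->plug->H->R->C->L->H->refl->G->L'->G->R'->E->plug->G
Final: ciphertext=GFDADCGCFG, RIGHT=6, LEFT=4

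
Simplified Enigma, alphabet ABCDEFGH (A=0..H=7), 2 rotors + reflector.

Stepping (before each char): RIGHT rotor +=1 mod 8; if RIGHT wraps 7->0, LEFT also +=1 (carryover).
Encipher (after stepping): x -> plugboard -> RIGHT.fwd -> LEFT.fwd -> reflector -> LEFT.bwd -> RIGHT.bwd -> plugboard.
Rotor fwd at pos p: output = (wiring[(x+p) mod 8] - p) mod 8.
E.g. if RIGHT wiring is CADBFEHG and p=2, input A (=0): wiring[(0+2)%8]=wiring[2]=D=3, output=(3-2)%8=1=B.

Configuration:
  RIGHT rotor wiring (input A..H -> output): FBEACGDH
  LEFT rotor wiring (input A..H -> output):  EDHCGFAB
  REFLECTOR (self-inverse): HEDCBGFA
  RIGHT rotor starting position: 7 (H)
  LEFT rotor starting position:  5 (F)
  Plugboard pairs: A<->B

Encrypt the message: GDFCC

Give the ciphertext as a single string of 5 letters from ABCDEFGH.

Char 1 ('G'): step: R->0, L->6 (L advanced); G->plug->G->R->D->L->F->refl->G->L'->C->R'->E->plug->E
Char 2 ('D'): step: R->1, L=6; D->plug->D->R->B->L->D->refl->C->L'->A->R'->A->plug->B
Char 3 ('F'): step: R->2, L=6; F->plug->F->R->F->L->E->refl->B->L'->E->R'->D->plug->D
Char 4 ('C'): step: R->3, L=6; C->plug->C->R->D->L->F->refl->G->L'->C->R'->F->plug->F
Char 5 ('C'): step: R->4, L=6; C->plug->C->R->H->L->H->refl->A->L'->G->R'->A->plug->B

Answer: EBDFB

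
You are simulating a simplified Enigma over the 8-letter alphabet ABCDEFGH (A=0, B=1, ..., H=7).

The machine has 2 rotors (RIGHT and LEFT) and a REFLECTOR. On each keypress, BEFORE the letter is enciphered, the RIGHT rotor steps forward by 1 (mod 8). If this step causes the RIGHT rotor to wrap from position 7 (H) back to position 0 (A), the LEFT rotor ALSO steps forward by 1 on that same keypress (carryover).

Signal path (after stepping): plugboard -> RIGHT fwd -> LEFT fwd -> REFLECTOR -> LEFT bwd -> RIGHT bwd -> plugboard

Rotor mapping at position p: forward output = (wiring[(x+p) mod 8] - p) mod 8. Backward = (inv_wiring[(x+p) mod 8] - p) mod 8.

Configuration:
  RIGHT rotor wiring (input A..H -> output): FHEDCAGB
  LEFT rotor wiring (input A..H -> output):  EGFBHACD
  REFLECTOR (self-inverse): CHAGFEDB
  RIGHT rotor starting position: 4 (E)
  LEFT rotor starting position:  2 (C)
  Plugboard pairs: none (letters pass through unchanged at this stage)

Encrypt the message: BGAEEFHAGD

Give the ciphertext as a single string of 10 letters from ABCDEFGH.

Char 1 ('B'): step: R->5, L=2; B->plug->B->R->B->L->H->refl->B->L'->F->R'->H->plug->H
Char 2 ('G'): step: R->6, L=2; G->plug->G->R->E->L->A->refl->C->L'->G->R'->E->plug->E
Char 3 ('A'): step: R->7, L=2; A->plug->A->R->C->L->F->refl->E->L'->H->R'->H->plug->H
Char 4 ('E'): step: R->0, L->3 (L advanced); E->plug->E->R->C->L->F->refl->E->L'->B->R'->H->plug->H
Char 5 ('E'): step: R->1, L=3; E->plug->E->R->H->L->C->refl->A->L'->E->R'->H->plug->H
Char 6 ('F'): step: R->2, L=3; F->plug->F->R->H->L->C->refl->A->L'->E->R'->E->plug->E
Char 7 ('H'): step: R->3, L=3; H->plug->H->R->B->L->E->refl->F->L'->C->R'->F->plug->F
Char 8 ('A'): step: R->4, L=3; A->plug->A->R->G->L->D->refl->G->L'->A->R'->G->plug->G
Char 9 ('G'): step: R->5, L=3; G->plug->G->R->G->L->D->refl->G->L'->A->R'->D->plug->D
Char 10 ('D'): step: R->6, L=3; D->plug->D->R->B->L->E->refl->F->L'->C->R'->H->plug->H

Answer: HEHHHEFGDH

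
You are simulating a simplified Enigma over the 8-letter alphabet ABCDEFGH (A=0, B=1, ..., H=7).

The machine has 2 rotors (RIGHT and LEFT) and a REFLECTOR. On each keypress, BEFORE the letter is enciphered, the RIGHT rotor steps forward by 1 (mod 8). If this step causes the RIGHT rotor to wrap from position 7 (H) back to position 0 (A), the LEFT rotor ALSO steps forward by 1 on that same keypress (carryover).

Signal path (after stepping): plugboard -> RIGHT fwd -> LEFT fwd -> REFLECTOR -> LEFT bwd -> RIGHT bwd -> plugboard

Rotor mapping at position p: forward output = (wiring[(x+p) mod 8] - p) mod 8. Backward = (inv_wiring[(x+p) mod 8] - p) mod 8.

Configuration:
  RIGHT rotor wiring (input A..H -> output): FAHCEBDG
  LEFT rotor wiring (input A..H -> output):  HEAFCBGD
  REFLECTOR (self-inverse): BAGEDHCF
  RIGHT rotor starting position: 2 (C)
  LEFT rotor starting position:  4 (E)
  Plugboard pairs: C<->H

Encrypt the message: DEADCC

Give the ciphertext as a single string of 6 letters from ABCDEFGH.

Answer: FGBBBF

Derivation:
Char 1 ('D'): step: R->3, L=4; D->plug->D->R->A->L->G->refl->C->L'->C->R'->F->plug->F
Char 2 ('E'): step: R->4, L=4; E->plug->E->R->B->L->F->refl->H->L'->D->R'->G->plug->G
Char 3 ('A'): step: R->5, L=4; A->plug->A->R->E->L->D->refl->E->L'->G->R'->B->plug->B
Char 4 ('D'): step: R->6, L=4; D->plug->D->R->C->L->C->refl->G->L'->A->R'->B->plug->B
Char 5 ('C'): step: R->7, L=4; C->plug->H->R->E->L->D->refl->E->L'->G->R'->B->plug->B
Char 6 ('C'): step: R->0, L->5 (L advanced); C->plug->H->R->G->L->A->refl->B->L'->B->R'->F->plug->F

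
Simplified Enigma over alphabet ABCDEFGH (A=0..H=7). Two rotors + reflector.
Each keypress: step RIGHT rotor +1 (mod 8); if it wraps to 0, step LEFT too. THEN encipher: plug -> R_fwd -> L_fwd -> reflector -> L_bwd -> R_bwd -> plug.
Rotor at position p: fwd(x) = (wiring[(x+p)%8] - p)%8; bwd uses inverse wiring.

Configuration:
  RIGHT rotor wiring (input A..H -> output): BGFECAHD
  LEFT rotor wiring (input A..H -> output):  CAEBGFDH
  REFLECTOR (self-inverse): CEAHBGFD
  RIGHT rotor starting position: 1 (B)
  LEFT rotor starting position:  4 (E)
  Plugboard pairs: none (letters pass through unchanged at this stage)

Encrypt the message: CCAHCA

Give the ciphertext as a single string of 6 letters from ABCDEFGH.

Char 1 ('C'): step: R->2, L=4; C->plug->C->R->A->L->C->refl->A->L'->G->R'->D->plug->D
Char 2 ('C'): step: R->3, L=4; C->plug->C->R->F->L->E->refl->B->L'->B->R'->A->plug->A
Char 3 ('A'): step: R->4, L=4; A->plug->A->R->G->L->A->refl->C->L'->A->R'->H->plug->H
Char 4 ('H'): step: R->5, L=4; H->plug->H->R->F->L->E->refl->B->L'->B->R'->E->plug->E
Char 5 ('C'): step: R->6, L=4; C->plug->C->R->D->L->D->refl->H->L'->C->R'->H->plug->H
Char 6 ('A'): step: R->7, L=4; A->plug->A->R->E->L->G->refl->F->L'->H->R'->C->plug->C

Answer: DAHEHC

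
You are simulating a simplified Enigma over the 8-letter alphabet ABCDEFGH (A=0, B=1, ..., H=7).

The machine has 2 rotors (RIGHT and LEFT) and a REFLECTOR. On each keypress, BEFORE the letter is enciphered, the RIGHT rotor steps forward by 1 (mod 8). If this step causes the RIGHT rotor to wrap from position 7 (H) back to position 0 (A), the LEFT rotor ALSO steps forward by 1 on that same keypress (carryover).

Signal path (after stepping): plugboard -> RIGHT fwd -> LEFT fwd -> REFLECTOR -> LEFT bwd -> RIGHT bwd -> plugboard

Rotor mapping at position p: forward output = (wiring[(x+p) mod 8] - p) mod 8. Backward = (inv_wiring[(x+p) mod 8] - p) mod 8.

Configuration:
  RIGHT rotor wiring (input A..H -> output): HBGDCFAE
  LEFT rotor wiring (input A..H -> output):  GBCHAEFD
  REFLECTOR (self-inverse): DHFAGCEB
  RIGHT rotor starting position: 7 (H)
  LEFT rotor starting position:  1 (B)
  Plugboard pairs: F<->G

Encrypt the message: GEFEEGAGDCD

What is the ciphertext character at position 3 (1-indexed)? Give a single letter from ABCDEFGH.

Char 1 ('G'): step: R->0, L->2 (L advanced); G->plug->F->R->F->L->B->refl->H->L'->H->R'->A->plug->A
Char 2 ('E'): step: R->1, L=2; E->plug->E->R->E->L->D->refl->A->L'->A->R'->A->plug->A
Char 3 ('F'): step: R->2, L=2; F->plug->G->R->F->L->B->refl->H->L'->H->R'->H->plug->H

H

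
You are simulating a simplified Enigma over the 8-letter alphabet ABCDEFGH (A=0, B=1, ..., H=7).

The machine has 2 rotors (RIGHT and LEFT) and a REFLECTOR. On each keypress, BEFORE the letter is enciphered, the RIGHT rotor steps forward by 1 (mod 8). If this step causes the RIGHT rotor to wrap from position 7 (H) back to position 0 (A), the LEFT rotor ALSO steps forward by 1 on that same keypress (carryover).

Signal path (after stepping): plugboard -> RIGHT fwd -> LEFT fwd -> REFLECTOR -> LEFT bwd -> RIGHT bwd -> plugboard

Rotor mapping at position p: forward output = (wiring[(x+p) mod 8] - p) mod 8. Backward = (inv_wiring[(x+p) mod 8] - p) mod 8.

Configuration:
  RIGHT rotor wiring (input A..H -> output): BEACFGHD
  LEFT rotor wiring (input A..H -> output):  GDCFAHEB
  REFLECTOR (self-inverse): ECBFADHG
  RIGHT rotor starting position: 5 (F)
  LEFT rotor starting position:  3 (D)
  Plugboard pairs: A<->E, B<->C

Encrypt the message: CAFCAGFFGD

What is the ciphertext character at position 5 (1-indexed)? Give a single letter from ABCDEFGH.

Char 1 ('C'): step: R->6, L=3; C->plug->B->R->F->L->D->refl->F->L'->B->R'->A->plug->E
Char 2 ('A'): step: R->7, L=3; A->plug->E->R->D->L->B->refl->C->L'->A->R'->H->plug->H
Char 3 ('F'): step: R->0, L->4 (L advanced); F->plug->F->R->G->L->G->refl->H->L'->F->R'->E->plug->A
Char 4 ('C'): step: R->1, L=4; C->plug->B->R->H->L->B->refl->C->L'->E->R'->D->plug->D
Char 5 ('A'): step: R->2, L=4; A->plug->E->R->F->L->H->refl->G->L'->G->R'->A->plug->E

E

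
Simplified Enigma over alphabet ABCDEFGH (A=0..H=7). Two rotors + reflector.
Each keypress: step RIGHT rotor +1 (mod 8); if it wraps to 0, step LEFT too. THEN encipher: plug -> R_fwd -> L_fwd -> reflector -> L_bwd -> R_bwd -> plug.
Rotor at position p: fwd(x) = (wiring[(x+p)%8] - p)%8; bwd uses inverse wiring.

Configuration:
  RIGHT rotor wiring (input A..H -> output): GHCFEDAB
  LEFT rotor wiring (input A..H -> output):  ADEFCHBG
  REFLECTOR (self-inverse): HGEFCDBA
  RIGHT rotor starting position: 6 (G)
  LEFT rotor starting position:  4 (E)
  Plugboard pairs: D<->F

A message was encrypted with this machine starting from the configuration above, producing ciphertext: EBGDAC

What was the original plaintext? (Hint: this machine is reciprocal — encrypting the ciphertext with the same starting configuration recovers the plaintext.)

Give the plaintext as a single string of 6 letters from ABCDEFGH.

Char 1 ('E'): step: R->7, L=4; E->plug->E->R->G->L->A->refl->H->L'->F->R'->F->plug->D
Char 2 ('B'): step: R->0, L->5 (L advanced); B->plug->B->R->H->L->F->refl->D->L'->D->R'->F->plug->D
Char 3 ('G'): step: R->1, L=5; G->plug->G->R->A->L->C->refl->E->L'->B->R'->B->plug->B
Char 4 ('D'): step: R->2, L=5; D->plug->F->R->H->L->F->refl->D->L'->D->R'->B->plug->B
Char 5 ('A'): step: R->3, L=5; A->plug->A->R->C->L->B->refl->G->L'->E->R'->G->plug->G
Char 6 ('C'): step: R->4, L=5; C->plug->C->R->E->L->G->refl->B->L'->C->R'->E->plug->E

Answer: DDBBGE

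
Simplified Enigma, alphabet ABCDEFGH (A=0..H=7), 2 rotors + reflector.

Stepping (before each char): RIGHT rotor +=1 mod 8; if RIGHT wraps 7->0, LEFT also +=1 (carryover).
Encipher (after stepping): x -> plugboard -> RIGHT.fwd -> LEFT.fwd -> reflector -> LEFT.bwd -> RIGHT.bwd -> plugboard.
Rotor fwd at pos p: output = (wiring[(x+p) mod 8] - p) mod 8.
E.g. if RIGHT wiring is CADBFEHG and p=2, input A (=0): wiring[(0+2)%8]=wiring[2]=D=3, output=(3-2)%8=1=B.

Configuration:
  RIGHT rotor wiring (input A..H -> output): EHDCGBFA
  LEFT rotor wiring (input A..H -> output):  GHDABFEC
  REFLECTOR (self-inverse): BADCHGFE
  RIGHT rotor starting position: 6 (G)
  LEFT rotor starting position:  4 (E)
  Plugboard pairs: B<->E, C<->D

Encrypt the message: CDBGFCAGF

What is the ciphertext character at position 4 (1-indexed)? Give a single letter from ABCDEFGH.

Char 1 ('C'): step: R->7, L=4; C->plug->D->R->E->L->C->refl->D->L'->F->R'->B->plug->E
Char 2 ('D'): step: R->0, L->5 (L advanced); D->plug->C->R->D->L->B->refl->A->L'->A->R'->H->plug->H
Char 3 ('B'): step: R->1, L=5; B->plug->E->R->A->L->A->refl->B->L'->D->R'->H->plug->H
Char 4 ('G'): step: R->2, L=5; G->plug->G->R->C->L->F->refl->G->L'->F->R'->H->plug->H

H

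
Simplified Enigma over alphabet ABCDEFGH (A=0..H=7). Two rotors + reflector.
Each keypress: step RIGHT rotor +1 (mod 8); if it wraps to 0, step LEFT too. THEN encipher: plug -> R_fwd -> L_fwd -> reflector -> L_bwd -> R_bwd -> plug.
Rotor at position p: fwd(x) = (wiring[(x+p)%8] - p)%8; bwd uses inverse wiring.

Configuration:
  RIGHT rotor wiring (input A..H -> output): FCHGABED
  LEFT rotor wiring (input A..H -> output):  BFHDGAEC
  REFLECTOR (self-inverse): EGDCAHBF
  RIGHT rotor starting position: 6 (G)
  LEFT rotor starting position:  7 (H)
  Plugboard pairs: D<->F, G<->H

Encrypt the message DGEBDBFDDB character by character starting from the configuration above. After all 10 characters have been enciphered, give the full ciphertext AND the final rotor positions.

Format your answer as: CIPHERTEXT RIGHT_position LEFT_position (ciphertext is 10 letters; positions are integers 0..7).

Answer: FCGGFDAFHA 0 1

Derivation:
Char 1 ('D'): step: R->7, L=7; D->plug->F->R->B->L->C->refl->D->L'->A->R'->D->plug->F
Char 2 ('G'): step: R->0, L->0 (L advanced); G->plug->H->R->D->L->D->refl->C->L'->H->R'->C->plug->C
Char 3 ('E'): step: R->1, L=0; E->plug->E->R->A->L->B->refl->G->L'->E->R'->H->plug->G
Char 4 ('B'): step: R->2, L=0; B->plug->B->R->E->L->G->refl->B->L'->A->R'->H->plug->G
Char 5 ('D'): step: R->3, L=0; D->plug->F->R->C->L->H->refl->F->L'->B->R'->D->plug->F
Char 6 ('B'): step: R->4, L=0; B->plug->B->R->F->L->A->refl->E->L'->G->R'->F->plug->D
Char 7 ('F'): step: R->5, L=0; F->plug->D->R->A->L->B->refl->G->L'->E->R'->A->plug->A
Char 8 ('D'): step: R->6, L=0; D->plug->F->R->A->L->B->refl->G->L'->E->R'->D->plug->F
Char 9 ('D'): step: R->7, L=0; D->plug->F->R->B->L->F->refl->H->L'->C->R'->G->plug->H
Char 10 ('B'): step: R->0, L->1 (L advanced); B->plug->B->R->C->L->C->refl->D->L'->F->R'->A->plug->A
Final: ciphertext=FCGGFDAFHA, RIGHT=0, LEFT=1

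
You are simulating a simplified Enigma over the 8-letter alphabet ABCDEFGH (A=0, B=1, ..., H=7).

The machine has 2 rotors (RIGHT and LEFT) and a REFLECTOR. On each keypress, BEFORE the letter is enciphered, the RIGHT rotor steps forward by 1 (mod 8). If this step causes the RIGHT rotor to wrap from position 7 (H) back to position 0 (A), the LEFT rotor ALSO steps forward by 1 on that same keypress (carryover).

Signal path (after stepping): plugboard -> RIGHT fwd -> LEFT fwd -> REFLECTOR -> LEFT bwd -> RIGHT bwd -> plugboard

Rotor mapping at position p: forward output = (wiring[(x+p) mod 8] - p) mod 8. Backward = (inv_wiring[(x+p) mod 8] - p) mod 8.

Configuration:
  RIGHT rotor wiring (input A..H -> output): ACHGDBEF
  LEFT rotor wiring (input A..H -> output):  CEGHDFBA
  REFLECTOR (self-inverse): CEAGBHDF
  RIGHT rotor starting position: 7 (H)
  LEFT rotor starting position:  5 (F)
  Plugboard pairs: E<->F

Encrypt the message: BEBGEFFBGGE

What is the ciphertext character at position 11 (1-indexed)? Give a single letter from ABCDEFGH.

Char 1 ('B'): step: R->0, L->6 (L advanced); B->plug->B->R->C->L->E->refl->B->L'->F->R'->H->plug->H
Char 2 ('E'): step: R->1, L=6; E->plug->F->R->D->L->G->refl->D->L'->A->R'->E->plug->F
Char 3 ('B'): step: R->2, L=6; B->plug->B->R->E->L->A->refl->C->L'->B->R'->C->plug->C
Char 4 ('G'): step: R->3, L=6; G->plug->G->R->H->L->H->refl->F->L'->G->R'->C->plug->C
Char 5 ('E'): step: R->4, L=6; E->plug->F->R->G->L->F->refl->H->L'->H->R'->A->plug->A
Char 6 ('F'): step: R->5, L=6; F->plug->E->R->F->L->B->refl->E->L'->C->R'->F->plug->E
Char 7 ('F'): step: R->6, L=6; F->plug->E->R->B->L->C->refl->A->L'->E->R'->D->plug->D
Char 8 ('B'): step: R->7, L=6; B->plug->B->R->B->L->C->refl->A->L'->E->R'->F->plug->E
Char 9 ('G'): step: R->0, L->7 (L advanced); G->plug->G->R->E->L->A->refl->C->L'->H->R'->C->plug->C
Char 10 ('G'): step: R->1, L=7; G->plug->G->R->E->L->A->refl->C->L'->H->R'->H->plug->H
Char 11 ('E'): step: R->2, L=7; E->plug->F->R->D->L->H->refl->F->L'->C->R'->E->plug->F

F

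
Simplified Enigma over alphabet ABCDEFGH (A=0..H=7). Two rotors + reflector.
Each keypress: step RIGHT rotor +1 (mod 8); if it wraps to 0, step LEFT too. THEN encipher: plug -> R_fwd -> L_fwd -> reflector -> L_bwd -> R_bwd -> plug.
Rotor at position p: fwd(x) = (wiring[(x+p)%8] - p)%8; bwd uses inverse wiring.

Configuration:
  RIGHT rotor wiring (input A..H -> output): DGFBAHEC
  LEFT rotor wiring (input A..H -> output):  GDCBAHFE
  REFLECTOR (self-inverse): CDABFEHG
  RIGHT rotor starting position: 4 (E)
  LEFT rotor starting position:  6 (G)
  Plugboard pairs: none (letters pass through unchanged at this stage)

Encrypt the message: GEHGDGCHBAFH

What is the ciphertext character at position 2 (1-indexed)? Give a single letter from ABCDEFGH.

Char 1 ('G'): step: R->5, L=6; G->plug->G->R->E->L->E->refl->F->L'->D->R'->H->plug->H
Char 2 ('E'): step: R->6, L=6; E->plug->E->R->H->L->B->refl->D->L'->F->R'->C->plug->C

C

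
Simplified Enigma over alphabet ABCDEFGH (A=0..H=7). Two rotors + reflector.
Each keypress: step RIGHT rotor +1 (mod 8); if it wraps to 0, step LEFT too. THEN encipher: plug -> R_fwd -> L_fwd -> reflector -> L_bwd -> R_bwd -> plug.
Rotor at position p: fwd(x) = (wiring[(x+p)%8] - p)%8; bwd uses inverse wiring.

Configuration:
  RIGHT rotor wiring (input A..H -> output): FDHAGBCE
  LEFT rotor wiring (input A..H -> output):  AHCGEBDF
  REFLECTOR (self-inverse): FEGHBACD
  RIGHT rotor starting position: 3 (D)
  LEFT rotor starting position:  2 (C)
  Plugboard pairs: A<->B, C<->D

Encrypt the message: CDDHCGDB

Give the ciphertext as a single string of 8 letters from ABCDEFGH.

Answer: FCGBDCFA

Derivation:
Char 1 ('C'): step: R->4, L=2; C->plug->D->R->A->L->A->refl->F->L'->H->R'->F->plug->F
Char 2 ('D'): step: R->5, L=2; D->plug->C->R->H->L->F->refl->A->L'->A->R'->D->plug->C
Char 3 ('D'): step: R->6, L=2; D->plug->C->R->H->L->F->refl->A->L'->A->R'->G->plug->G
Char 4 ('H'): step: R->7, L=2; H->plug->H->R->D->L->H->refl->D->L'->F->R'->A->plug->B
Char 5 ('C'): step: R->0, L->3 (L advanced); C->plug->D->R->A->L->D->refl->H->L'->H->R'->C->plug->D
Char 6 ('G'): step: R->1, L=3; G->plug->G->R->D->L->A->refl->F->L'->F->R'->D->plug->C
Char 7 ('D'): step: R->2, L=3; D->plug->C->R->E->L->C->refl->G->L'->C->R'->F->plug->F
Char 8 ('B'): step: R->3, L=3; B->plug->A->R->F->L->F->refl->A->L'->D->R'->B->plug->A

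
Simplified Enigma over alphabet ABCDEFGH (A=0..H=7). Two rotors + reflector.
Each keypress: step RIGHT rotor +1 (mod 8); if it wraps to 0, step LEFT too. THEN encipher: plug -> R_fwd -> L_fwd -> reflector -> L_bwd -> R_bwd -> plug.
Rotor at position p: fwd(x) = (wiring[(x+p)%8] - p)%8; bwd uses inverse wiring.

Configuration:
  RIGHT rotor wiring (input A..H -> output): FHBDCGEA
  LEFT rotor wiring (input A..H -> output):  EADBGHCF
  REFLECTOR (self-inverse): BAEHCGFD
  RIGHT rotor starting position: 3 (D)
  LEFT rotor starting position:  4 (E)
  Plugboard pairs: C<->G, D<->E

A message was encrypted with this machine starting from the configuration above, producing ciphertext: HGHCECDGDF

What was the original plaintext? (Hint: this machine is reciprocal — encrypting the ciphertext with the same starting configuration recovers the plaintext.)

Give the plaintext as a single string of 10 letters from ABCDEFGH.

Char 1 ('H'): step: R->4, L=4; H->plug->H->R->H->L->F->refl->G->L'->C->R'->B->plug->B
Char 2 ('G'): step: R->5, L=4; G->plug->C->R->D->L->B->refl->A->L'->E->R'->F->plug->F
Char 3 ('H'): step: R->6, L=4; H->plug->H->R->A->L->C->refl->E->L'->F->R'->F->plug->F
Char 4 ('C'): step: R->7, L=4; C->plug->G->R->H->L->F->refl->G->L'->C->R'->D->plug->E
Char 5 ('E'): step: R->0, L->5 (L advanced); E->plug->D->R->D->L->H->refl->D->L'->E->R'->G->plug->C
Char 6 ('C'): step: R->1, L=5; C->plug->G->R->H->L->B->refl->A->L'->C->R'->C->plug->G
Char 7 ('D'): step: R->2, L=5; D->plug->E->R->C->L->A->refl->B->L'->H->R'->A->plug->A
Char 8 ('G'): step: R->3, L=5; G->plug->C->R->D->L->H->refl->D->L'->E->R'->G->plug->C
Char 9 ('D'): step: R->4, L=5; D->plug->E->R->B->L->F->refl->G->L'->F->R'->G->plug->C
Char 10 ('F'): step: R->5, L=5; F->plug->F->R->E->L->D->refl->H->L'->D->R'->C->plug->G

Answer: BFFECGACCG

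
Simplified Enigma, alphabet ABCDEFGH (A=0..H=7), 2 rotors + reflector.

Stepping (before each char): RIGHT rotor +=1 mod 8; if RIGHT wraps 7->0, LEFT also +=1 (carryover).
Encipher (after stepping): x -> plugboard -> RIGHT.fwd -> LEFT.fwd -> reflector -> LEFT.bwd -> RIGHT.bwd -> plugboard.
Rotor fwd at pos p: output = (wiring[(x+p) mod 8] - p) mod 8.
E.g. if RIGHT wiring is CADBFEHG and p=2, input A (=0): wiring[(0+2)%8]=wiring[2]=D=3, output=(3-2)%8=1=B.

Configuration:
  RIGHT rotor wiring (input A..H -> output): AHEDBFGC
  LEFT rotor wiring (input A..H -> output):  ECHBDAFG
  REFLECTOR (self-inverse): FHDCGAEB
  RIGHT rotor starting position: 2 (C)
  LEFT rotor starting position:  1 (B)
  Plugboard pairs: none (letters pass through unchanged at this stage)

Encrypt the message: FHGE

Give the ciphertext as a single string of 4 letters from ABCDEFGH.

Char 1 ('F'): step: R->3, L=1; F->plug->F->R->F->L->E->refl->G->L'->B->R'->H->plug->H
Char 2 ('H'): step: R->4, L=1; H->plug->H->R->H->L->D->refl->C->L'->D->R'->F->plug->F
Char 3 ('G'): step: R->5, L=1; G->plug->G->R->G->L->F->refl->A->L'->C->R'->E->plug->E
Char 4 ('E'): step: R->6, L=1; E->plug->E->R->G->L->F->refl->A->L'->C->R'->C->plug->C

Answer: HFEC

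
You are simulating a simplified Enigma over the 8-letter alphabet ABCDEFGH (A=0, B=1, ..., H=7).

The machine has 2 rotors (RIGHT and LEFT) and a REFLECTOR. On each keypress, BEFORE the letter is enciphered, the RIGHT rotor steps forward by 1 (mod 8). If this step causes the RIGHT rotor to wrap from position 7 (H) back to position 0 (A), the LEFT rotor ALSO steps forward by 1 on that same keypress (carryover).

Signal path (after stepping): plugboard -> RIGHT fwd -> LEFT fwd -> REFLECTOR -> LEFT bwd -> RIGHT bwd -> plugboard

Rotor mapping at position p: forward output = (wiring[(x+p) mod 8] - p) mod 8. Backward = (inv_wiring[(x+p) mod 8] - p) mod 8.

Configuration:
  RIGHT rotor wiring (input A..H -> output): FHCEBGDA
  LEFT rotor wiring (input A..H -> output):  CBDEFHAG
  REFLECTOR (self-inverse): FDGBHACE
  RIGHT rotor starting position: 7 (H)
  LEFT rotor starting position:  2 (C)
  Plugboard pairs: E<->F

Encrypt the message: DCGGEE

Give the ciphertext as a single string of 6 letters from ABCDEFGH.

Answer: HGCDCF

Derivation:
Char 1 ('D'): step: R->0, L->3 (L advanced); D->plug->D->R->E->L->D->refl->B->L'->A->R'->H->plug->H
Char 2 ('C'): step: R->1, L=3; C->plug->C->R->D->L->F->refl->A->L'->H->R'->G->plug->G
Char 3 ('G'): step: R->2, L=3; G->plug->G->R->D->L->F->refl->A->L'->H->R'->C->plug->C
Char 4 ('G'): step: R->3, L=3; G->plug->G->R->E->L->D->refl->B->L'->A->R'->D->plug->D
Char 5 ('E'): step: R->4, L=3; E->plug->F->R->D->L->F->refl->A->L'->H->R'->C->plug->C
Char 6 ('E'): step: R->5, L=3; E->plug->F->R->F->L->H->refl->E->L'->C->R'->E->plug->F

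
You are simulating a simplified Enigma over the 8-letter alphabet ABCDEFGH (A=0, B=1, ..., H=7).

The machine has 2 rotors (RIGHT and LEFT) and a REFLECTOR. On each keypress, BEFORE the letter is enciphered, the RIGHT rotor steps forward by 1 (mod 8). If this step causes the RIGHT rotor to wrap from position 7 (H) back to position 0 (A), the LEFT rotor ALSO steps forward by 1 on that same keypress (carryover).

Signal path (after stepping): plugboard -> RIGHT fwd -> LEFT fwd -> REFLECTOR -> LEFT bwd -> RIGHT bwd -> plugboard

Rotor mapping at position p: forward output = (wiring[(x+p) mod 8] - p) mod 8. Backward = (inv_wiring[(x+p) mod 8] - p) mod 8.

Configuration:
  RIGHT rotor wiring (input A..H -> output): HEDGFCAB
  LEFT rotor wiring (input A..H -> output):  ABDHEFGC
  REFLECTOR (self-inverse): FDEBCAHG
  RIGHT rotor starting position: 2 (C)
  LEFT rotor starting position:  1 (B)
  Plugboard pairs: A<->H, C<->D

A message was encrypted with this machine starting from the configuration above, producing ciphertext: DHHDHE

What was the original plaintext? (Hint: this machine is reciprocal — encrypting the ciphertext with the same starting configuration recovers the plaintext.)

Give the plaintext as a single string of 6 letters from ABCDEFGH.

Char 1 ('D'): step: R->3, L=1; D->plug->C->R->H->L->H->refl->G->L'->C->R'->B->plug->B
Char 2 ('H'): step: R->4, L=1; H->plug->A->R->B->L->C->refl->E->L'->E->R'->C->plug->D
Char 3 ('H'): step: R->5, L=1; H->plug->A->R->F->L->F->refl->A->L'->A->R'->H->plug->A
Char 4 ('D'): step: R->6, L=1; D->plug->C->R->B->L->C->refl->E->L'->E->R'->H->plug->A
Char 5 ('H'): step: R->7, L=1; H->plug->A->R->C->L->G->refl->H->L'->H->R'->E->plug->E
Char 6 ('E'): step: R->0, L->2 (L advanced); E->plug->E->R->F->L->A->refl->F->L'->B->R'->H->plug->A

Answer: BDAAEA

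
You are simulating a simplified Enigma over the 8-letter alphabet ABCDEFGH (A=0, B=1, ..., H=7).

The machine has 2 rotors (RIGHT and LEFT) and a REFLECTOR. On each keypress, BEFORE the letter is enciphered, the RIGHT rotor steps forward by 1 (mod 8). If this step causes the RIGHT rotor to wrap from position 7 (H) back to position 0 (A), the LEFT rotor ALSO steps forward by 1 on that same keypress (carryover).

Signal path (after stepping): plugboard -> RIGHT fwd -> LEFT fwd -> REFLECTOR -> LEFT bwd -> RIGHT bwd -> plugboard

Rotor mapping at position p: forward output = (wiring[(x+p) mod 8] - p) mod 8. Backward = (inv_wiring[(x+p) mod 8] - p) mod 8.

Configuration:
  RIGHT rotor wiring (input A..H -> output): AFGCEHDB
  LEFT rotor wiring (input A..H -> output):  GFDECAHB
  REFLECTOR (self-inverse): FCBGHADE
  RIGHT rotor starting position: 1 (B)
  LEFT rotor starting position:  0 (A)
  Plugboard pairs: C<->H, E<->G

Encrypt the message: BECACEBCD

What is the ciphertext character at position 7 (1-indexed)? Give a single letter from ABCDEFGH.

Char 1 ('B'): step: R->2, L=0; B->plug->B->R->A->L->G->refl->D->L'->C->R'->C->plug->H
Char 2 ('E'): step: R->3, L=0; E->plug->G->R->C->L->D->refl->G->L'->A->R'->D->plug->D
Char 3 ('C'): step: R->4, L=0; C->plug->H->R->G->L->H->refl->E->L'->D->R'->B->plug->B
Char 4 ('A'): step: R->5, L=0; A->plug->A->R->C->L->D->refl->G->L'->A->R'->E->plug->G
Char 5 ('C'): step: R->6, L=0; C->plug->H->R->B->L->F->refl->A->L'->F->R'->A->plug->A
Char 6 ('E'): step: R->7, L=0; E->plug->G->R->A->L->G->refl->D->L'->C->R'->A->plug->A
Char 7 ('B'): step: R->0, L->1 (L advanced); B->plug->B->R->F->L->G->refl->D->L'->C->R'->D->plug->D

D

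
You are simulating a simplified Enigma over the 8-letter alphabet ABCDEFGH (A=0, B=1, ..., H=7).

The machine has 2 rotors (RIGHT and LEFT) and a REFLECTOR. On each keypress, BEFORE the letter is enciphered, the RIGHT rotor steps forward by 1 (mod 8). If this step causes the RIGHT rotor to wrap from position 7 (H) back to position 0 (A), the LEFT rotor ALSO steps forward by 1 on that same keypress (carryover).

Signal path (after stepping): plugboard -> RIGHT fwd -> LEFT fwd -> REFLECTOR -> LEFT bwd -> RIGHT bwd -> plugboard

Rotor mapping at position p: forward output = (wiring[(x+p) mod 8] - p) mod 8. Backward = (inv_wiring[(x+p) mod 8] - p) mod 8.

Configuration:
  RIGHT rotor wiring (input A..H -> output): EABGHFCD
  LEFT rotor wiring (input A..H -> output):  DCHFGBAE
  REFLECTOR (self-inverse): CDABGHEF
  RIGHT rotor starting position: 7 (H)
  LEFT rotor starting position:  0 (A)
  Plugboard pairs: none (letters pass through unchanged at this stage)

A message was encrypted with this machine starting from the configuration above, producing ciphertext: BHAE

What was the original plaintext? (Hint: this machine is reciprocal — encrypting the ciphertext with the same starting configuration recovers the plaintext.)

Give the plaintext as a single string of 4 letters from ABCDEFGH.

Answer: DCBH

Derivation:
Char 1 ('B'): step: R->0, L->1 (L advanced); B->plug->B->R->A->L->B->refl->D->L'->G->R'->D->plug->D
Char 2 ('H'): step: R->1, L=1; H->plug->H->R->D->L->F->refl->H->L'->F->R'->C->plug->C
Char 3 ('A'): step: R->2, L=1; A->plug->A->R->H->L->C->refl->A->L'->E->R'->B->plug->B
Char 4 ('E'): step: R->3, L=1; E->plug->E->R->A->L->B->refl->D->L'->G->R'->H->plug->H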